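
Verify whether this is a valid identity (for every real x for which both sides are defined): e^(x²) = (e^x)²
Claim: e^(x²) = (e^x)².
Test a specific point where both sides are defined: x = 3/2.
LHS = e^(x²) ≈ 9.4877
RHS = (e^x)² ≈ 20.0855
Since 9.4877 ≠ 20.0855, the equation fails at this point, so it cannot hold for every real x for which both sides are defined.
(e^x)² = e^(2x), and 2x ≠ x² in general.

Conclusion: No, this is NOT an identity.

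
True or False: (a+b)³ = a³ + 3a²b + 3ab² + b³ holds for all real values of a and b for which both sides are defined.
True.

Claim: (a+b)³ = a³ + 3a²b + 3ab² + b³.
Reasoning: (a+b)³ = (a+b)(a+b)² = (a+b)(a² + 2ab + b²) = a³ + 2a²b + ab² + a²b + 2ab² + b³ = a³ + 3a²b + 3ab² + b³.
So the two sides agree for all real values of a and b for which both sides are defined.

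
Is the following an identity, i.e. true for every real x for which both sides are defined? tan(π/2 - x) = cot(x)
Claim: tan(π/2 - x) = cot(x).
Reasoning: tan(π/2 - x) = sin(π/2 - x)/cos(π/2 - x) = cos(x)/sin(x) = cot(x), using the cofunction identities sin(π/2 - x) = cos(x) and cos(π/2 - x) = sin(x).
So the two sides agree for every real x for which both sides are defined.

Conclusion: Yes, this is an identity.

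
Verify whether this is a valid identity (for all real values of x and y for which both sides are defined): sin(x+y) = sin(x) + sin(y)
Claim: sin(x+y) = sin(x) + sin(y).
Test a specific point where both sides are defined: x = π/2, y = π/6.
LHS = sin(x+y) ≈ 0.8660
RHS = sin(x) + sin(y) ≈ 1.5000
Since 0.8660 ≠ 1.5000, the equation fails at this point, so it cannot hold for all real values of x and y for which both sides are defined.
The correct expansion is sin(x+y) = sin(x)cos(y) + cos(x)sin(y); sine is not additive.

Conclusion: No, this is NOT an identity.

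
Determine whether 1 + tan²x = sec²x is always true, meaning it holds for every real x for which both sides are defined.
Claim: 1 + tan²x = sec²x.
Reasoning: Start from sin²x + cos²x = 1 and divide every term by cos²x (allowed wherever tan x and sec x are defined): tan²x + 1 = 1/cos²x = sec²x.
So the two sides agree for every real x for which both sides are defined.

Conclusion: Yes, this is an identity.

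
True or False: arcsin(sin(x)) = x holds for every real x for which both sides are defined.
Claim: arcsin(sin(x)) = x.
Test a specific point where both sides are defined: x = 3π/4.
LHS = arcsin(sin(x)) ≈ 0.7854
RHS = x ≈ 2.3562
Since 0.7854 ≠ 2.3562, the equation fails at this point, so it cannot hold for every real x for which both sides are defined.
arcsin only returns values in [-π/2, π/2], so arcsin(sin(x)) = x holds only for x in that interval, not for all real x.

Conclusion: False.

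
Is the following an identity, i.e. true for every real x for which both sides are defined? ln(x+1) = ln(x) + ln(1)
Claim: ln(x+1) = ln(x) + ln(1).
Test a specific point where both sides are defined: x = 1/2.
LHS = ln(x+1) ≈ 0.4055
RHS = ln(x) + ln(1) ≈ -0.6931
Since 0.4055 ≠ -0.6931, the equation fails at this point, so it cannot hold for every real x for which both sides are defined.
ln(1) = 0, so the right side is just ln(x), which differs from ln(x+1).

Conclusion: No, this is NOT an identity.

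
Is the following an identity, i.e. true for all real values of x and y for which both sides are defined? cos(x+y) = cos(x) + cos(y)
Claim: cos(x+y) = cos(x) + cos(y).
Test a specific point where both sides are defined: x = π/2, y = π/6.
LHS = cos(x+y) ≈ -0.5000
RHS = cos(x) + cos(y) ≈ 0.8660
Since -0.5000 ≠ 0.8660, the equation fails at this point, so it cannot hold for all real values of x and y for which both sides are defined.
The correct expansion is cos(x+y) = cos(x)cos(y) - sin(x)sin(y); cosine is not additive.

Conclusion: No, this is NOT an identity.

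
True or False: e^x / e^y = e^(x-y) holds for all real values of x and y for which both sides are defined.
True.

Claim: e^x / e^y = e^(x-y).
Reasoning: 1/e^y = e^(-y), so e^x / e^y = e^x · e^(-y) = e^(x + (-y)) = e^(x-y) by the product rule for exponents.
So the two sides agree for all real values of x and y for which both sides are defined.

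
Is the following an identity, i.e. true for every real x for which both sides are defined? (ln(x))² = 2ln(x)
No, this is NOT an identity.

Claim: (ln(x))² = 2ln(x).
Test a specific point where both sides are defined: x = 3/2.
LHS = (ln(x))² ≈ 0.1644
RHS = 2ln(x) ≈ 0.8109
Since 0.1644 ≠ 0.8109, the equation fails at this point, so it cannot hold for every real x for which both sides are defined.
2ln(x) equals ln(x²), which is not the same as (ln x)².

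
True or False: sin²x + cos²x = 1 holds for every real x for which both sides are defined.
Claim: sin²x + cos²x = 1.
Reasoning: The point (cos x, sin x) lies on the unit circle X² + Y² = 1, so cos²x + sin²x = 1 for every real x.
So the two sides agree for every real x for which both sides are defined.

Conclusion: True.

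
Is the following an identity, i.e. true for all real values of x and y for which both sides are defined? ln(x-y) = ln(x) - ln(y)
Claim: ln(x-y) = ln(x) - ln(y).
Test a specific point where both sides are defined: x = 3, y = 3/2.
LHS = ln(x-y) ≈ 0.4055
RHS = ln(x) - ln(y) ≈ 0.6931
Since 0.4055 ≠ 0.6931, the equation fails at this point, so it cannot hold for all real values of x and y for which both sides are defined.
ln(x) - ln(y) = ln(x/y), not ln(x-y).

Conclusion: No, this is NOT an identity.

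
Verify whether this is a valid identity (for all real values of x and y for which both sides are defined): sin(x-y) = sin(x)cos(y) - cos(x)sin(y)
Yes, this is an identity.

Claim: sin(x-y) = sin(x)cos(y) - cos(x)sin(y).
Reasoning: Replace y by -y in sin(x+y) = sin(x)cos(y) + cos(x)sin(y) and use cos(-y) = cos(y), sin(-y) = -sin(y): sin(x-y) = sin(x)cos(y) - cos(x)sin(y).
So the two sides agree for all real values of x and y for which both sides are defined.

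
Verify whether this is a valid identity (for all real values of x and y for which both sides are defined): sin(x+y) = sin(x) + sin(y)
No, this is NOT an identity.

Claim: sin(x+y) = sin(x) + sin(y).
Test a specific point where both sides are defined: x = 3π/4, y = -π/2.
LHS = sin(x+y) ≈ 0.7071
RHS = sin(x) + sin(y) ≈ -0.2929
Since 0.7071 ≠ -0.2929, the equation fails at this point, so it cannot hold for all real values of x and y for which both sides are defined.
The correct expansion is sin(x+y) = sin(x)cos(y) + cos(x)sin(y); sine is not additive.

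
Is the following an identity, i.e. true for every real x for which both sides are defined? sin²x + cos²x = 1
Yes, this is an identity.

Claim: sin²x + cos²x = 1.
Reasoning: The point (cos x, sin x) lies on the unit circle X² + Y² = 1, so cos²x + sin²x = 1 for every real x.
So the two sides agree for every real x for which both sides are defined.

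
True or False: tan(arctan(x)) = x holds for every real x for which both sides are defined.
Claim: tan(arctan(x)) = x.
Reasoning: For every real x, arctan(x) is by definition the angle in (-π/2, π/2) whose tangent equals x. Taking the tangent of that angle returns x.
So the two sides agree for every real x for which both sides are defined.

Conclusion: True.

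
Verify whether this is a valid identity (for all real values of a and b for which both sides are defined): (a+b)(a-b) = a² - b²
Claim: (a+b)(a-b) = a² - b².
Reasoning: Expand: (a+b)(a-b) = a² - ab + ba - b² = a² - b² (the cross terms cancel).
So the two sides agree for all real values of a and b for which both sides are defined.

Conclusion: Yes, this is an identity.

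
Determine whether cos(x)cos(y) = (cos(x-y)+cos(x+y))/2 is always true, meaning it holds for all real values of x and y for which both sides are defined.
Claim: cos(x)cos(y) = (cos(x-y)+cos(x+y))/2.
Reasoning: cos(x-y) = cos(x)cos(y) + sin(x)sin(y) and cos(x+y) = cos(x)cos(y) - sin(x)sin(y). Adding, cos(x-y) + cos(x+y) = 2cos(x)cos(y); divide by 2.
So the two sides agree for all real values of x and y for which both sides are defined.

Conclusion: Yes, this is an identity.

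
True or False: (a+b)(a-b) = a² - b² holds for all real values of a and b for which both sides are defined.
True.

Claim: (a+b)(a-b) = a² - b².
Reasoning: Expand: (a+b)(a-b) = a² - ab + ba - b² = a² - b² (the cross terms cancel).
So the two sides agree for all real values of a and b for which both sides are defined.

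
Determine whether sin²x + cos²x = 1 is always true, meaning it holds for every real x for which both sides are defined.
Yes, this is an identity.

Claim: sin²x + cos²x = 1.
Reasoning: The point (cos x, sin x) lies on the unit circle X² + Y² = 1, so cos²x + sin²x = 1 for every real x.
So the two sides agree for every real x for which both sides are defined.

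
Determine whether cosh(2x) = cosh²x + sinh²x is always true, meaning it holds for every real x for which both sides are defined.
Claim: cosh(2x) = cosh²x + sinh²x.
Reasoning: cosh²x = (e^(2x) + 2 + e^(-2x))/4 and sinh²x = (e^(2x) - 2 + e^(-2x))/4. Adding gives (2e^(2x) + 2e^(-2x))/4 = (e^(2x) + e^(-2x))/2 = cosh(2x).
So the two sides agree for every real x for which both sides are defined.

Conclusion: Yes, this is an identity.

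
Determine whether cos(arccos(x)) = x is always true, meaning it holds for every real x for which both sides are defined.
Claim: cos(arccos(x)) = x.
Reasoning: For -1 ≤ x ≤ 1 (where arccos is defined), arccos(x) is by definition an angle whose cosine equals x. Taking the cosine of that angle returns x. (Note the other order, arccos(cos x) = x, is NOT an identity.)
So the two sides agree for every real x for which both sides are defined.

Conclusion: Yes, this is an identity.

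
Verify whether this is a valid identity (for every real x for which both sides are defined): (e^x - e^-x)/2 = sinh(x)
Yes, this is an identity.

Claim: (e^x - e^-x)/2 = sinh(x).
Reasoning: This is exactly the definition of the hyperbolic sine: sinh(x) := (e^x - e^-x)/2.
So the two sides agree for every real x for which both sides are defined.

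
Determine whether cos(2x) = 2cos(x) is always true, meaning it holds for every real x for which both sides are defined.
Claim: cos(2x) = 2cos(x).
Test a specific point where both sides are defined: x = π/3.
LHS = cos(2x) ≈ -0.5000
RHS = 2cos(x) ≈ 1.0000
Since -0.5000 ≠ 1.0000, the equation fails at this point, so it cannot hold for every real x for which both sides are defined.
The correct double-angle formula is cos(2x) = cos²x - sin²x.

Conclusion: No, this is NOT an identity.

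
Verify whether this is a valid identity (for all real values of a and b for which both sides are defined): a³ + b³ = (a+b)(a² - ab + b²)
Yes, this is an identity.

Claim: a³ + b³ = (a+b)(a² - ab + b²).
Reasoning: Expand the right side: (a+b)(a² - ab + b²) = a³ - a²b + ab² + a²b - ab² + b³ = a³ + b³ (the middle terms cancel in pairs).
So the two sides agree for all real values of a and b for which both sides are defined.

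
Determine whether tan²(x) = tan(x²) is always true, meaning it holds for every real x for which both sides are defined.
No, this is NOT an identity.

Claim: tan²(x) = tan(x²).
Test a specific point where both sides are defined: x = 3π/4.
LHS = tan²(x) ≈ 1.0000
RHS = tan(x²) ≈ -0.8977
Since 1.0000 ≠ -0.8977, the equation fails at this point, so it cannot hold for every real x for which both sides are defined.
tan²(x) means (tan x)², squaring the output; tan(x²) squares the input. These are different functions.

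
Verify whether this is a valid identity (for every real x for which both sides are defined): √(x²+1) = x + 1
Claim: √(x²+1) = x + 1.
Test a specific point where both sides are defined: x = 1.
LHS = √(x²+1) ≈ 1.4142
RHS = x + 1 ≈ 2.0000
Since 1.4142 ≠ 2.0000, the equation fails at this point, so it cannot hold for every real x for which both sides are defined.
(x+1)² = x² + 2x + 1 ≠ x² + 1 unless x = 0.

Conclusion: No, this is NOT an identity.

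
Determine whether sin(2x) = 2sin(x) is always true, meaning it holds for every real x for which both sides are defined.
No, this is NOT an identity.

Claim: sin(2x) = 2sin(x).
Test a specific point where both sides are defined: x = 3π/4.
LHS = sin(2x) ≈ -1.0000
RHS = 2sin(x) ≈ 1.4142
Since -1.0000 ≠ 1.4142, the equation fails at this point, so it cannot hold for every real x for which both sides are defined.
The correct double-angle formula is sin(2x) = 2sin(x)cos(x).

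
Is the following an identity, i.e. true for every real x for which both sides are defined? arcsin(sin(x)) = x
Claim: arcsin(sin(x)) = x.
Test a specific point where both sides are defined: x = 2π/3.
LHS = arcsin(sin(x)) ≈ 1.0472
RHS = x ≈ 2.0944
Since 1.0472 ≠ 2.0944, the equation fails at this point, so it cannot hold for every real x for which both sides are defined.
arcsin only returns values in [-π/2, π/2], so arcsin(sin(x)) = x holds only for x in that interval, not for all real x.

Conclusion: No, this is NOT an identity.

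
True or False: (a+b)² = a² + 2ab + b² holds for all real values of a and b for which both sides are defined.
True.

Claim: (a+b)² = a² + 2ab + b².
Reasoning: Expand: (a+b)² = (a+b)(a+b) = a·a + a·b + b·a + b·b = a² + 2ab + b².
So the two sides agree for all real values of a and b for which both sides are defined.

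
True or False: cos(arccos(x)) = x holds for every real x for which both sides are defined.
Claim: cos(arccos(x)) = x.
Reasoning: For -1 ≤ x ≤ 1 (where arccos is defined), arccos(x) is by definition an angle whose cosine equals x. Taking the cosine of that angle returns x. (Note the other order, arccos(cos x) = x, is NOT an identity.)
So the two sides agree for every real x for which both sides are defined.

Conclusion: True.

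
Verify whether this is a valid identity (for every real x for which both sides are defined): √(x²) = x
Claim: √(x²) = x.
Test a specific point where both sides are defined: x = -1.
LHS = √(x²) ≈ 1.0000
RHS = x ≈ -1.0000
Since 1.0000 ≠ -1.0000, the equation fails at this point, so it cannot hold for every real x for which both sides are defined.
√(x²) = |x|, which differs from x whenever x < 0 (both sides are defined for every real x).

Conclusion: No, this is NOT an identity.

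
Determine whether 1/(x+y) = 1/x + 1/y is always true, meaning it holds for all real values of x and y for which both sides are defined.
Claim: 1/(x+y) = 1/x + 1/y.
Test a specific point where both sides are defined: x = 4, y = -3.
LHS = 1/(x+y) ≈ 1.0000
RHS = 1/x + 1/y ≈ -0.0833
Since 1.0000 ≠ -0.0833, the equation fails at this point, so it cannot hold for all real values of x and y for which both sides are defined.
1/x + 1/y = (x+y)/(xy), which is not 1/(x+y).

Conclusion: No, this is NOT an identity.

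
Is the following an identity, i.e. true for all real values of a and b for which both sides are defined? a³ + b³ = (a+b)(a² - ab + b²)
Claim: a³ + b³ = (a+b)(a² - ab + b²).
Reasoning: Expand the right side: (a+b)(a² - ab + b²) = a³ - a²b + ab² + a²b - ab² + b³ = a³ + b³ (the middle terms cancel in pairs).
So the two sides agree for all real values of a and b for which both sides are defined.

Conclusion: Yes, this is an identity.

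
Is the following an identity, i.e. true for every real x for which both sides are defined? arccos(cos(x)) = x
Claim: arccos(cos(x)) = x.
Test a specific point where both sides are defined: x = -π/6.
LHS = arccos(cos(x)) ≈ 0.5236
RHS = x ≈ -0.5236
Since 0.5236 ≠ -0.5236, the equation fails at this point, so it cannot hold for every real x for which both sides are defined.
arccos only returns values in [0, π], so arccos(cos(x)) = x holds only for x in that interval, not for all real x.

Conclusion: No, this is NOT an identity.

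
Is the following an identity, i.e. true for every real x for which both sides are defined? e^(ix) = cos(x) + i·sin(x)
Yes, this is an identity.

Claim: e^(ix) = cos(x) + i·sin(x).
Reasoning: Euler's formula. Expand e^(ix) = Σ (ix)^k / k!. Since i² = -1, the even-k terms are Σ (-1)^m x^(2m)/(2m)! = cos(x) and the odd-k terms are i · Σ (-1)^m x^(2m+1)/(2m+1)! = i·sin(x).
So the two sides agree for every real x for which both sides are defined.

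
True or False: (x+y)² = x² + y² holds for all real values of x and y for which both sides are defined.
Claim: (x+y)² = x² + y².
Test a specific point where both sides are defined: x = 1/2, y = -3.
LHS = (x+y)² ≈ 6.2500
RHS = x² + y² ≈ 9.2500
Since 6.2500 ≠ 9.2500, the equation fails at this point, so it cannot hold for all real values of x and y for which both sides are defined.
The correct expansion is (x+y)² = x² + 2xy + y²; the cross term 2xy is missing.

Conclusion: False.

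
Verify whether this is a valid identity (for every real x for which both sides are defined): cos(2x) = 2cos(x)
Claim: cos(2x) = 2cos(x).
Test a specific point where both sides are defined: x = π/2.
LHS = cos(2x) ≈ -1.0000
RHS = 2cos(x) ≈ 0.0000
Since -1.0000 ≠ 0.0000, the equation fails at this point, so it cannot hold for every real x for which both sides are defined.
The correct double-angle formula is cos(2x) = cos²x - sin²x.

Conclusion: No, this is NOT an identity.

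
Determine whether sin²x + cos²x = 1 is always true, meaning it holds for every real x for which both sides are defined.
Claim: sin²x + cos²x = 1.
Reasoning: The point (cos x, sin x) lies on the unit circle X² + Y² = 1, so cos²x + sin²x = 1 for every real x.
So the two sides agree for every real x for which both sides are defined.

Conclusion: Yes, this is an identity.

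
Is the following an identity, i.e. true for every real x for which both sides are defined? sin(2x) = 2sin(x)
No, this is NOT an identity.

Claim: sin(2x) = 2sin(x).
Test a specific point where both sides are defined: x = π/2.
LHS = sin(2x) ≈ 0.0000
RHS = 2sin(x) ≈ 2.0000
Since 0.0000 ≠ 2.0000, the equation fails at this point, so it cannot hold for every real x for which both sides are defined.
The correct double-angle formula is sin(2x) = 2sin(x)cos(x).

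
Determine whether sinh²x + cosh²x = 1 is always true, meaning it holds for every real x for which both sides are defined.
No, this is NOT an identity.

Claim: sinh²x + cosh²x = 1.
Test a specific point where both sides are defined: x = 1/2.
LHS = sinh²x + cosh²x ≈ 1.5431
RHS = 1 ≈ 1.0000
Since 1.5431 ≠ 1.0000, the equation fails at this point, so it cannot hold for every real x for which both sides are defined.
The correct hyperbolic identity is cosh²x - sinh²x = 1 (a difference); the sum sinh²x + cosh²x equals cosh(2x).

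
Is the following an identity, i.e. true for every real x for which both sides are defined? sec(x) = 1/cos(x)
Claim: sec(x) = 1/cos(x).
Reasoning: sec(x) is by definition the reciprocal of cos(x), wherever cos(x) ≠ 0.
So the two sides agree for every real x for which both sides are defined.

Conclusion: Yes, this is an identity.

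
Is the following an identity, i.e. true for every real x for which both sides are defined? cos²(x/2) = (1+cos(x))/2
Yes, this is an identity.

Claim: cos²(x/2) = (1+cos(x))/2.
Reasoning: Use cos(2θ) = 2cos²θ - 1 with θ = x/2: cos(x) = 2cos²(x/2) - 1. Solving for cos²(x/2) gives (1 + cos(x))/2.
So the two sides agree for every real x for which both sides are defined.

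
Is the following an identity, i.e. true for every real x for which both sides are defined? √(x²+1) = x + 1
Claim: √(x²+1) = x + 1.
Test a specific point where both sides are defined: x = 4.
LHS = √(x²+1) ≈ 4.1231
RHS = x + 1 ≈ 5.0000
Since 4.1231 ≠ 5.0000, the equation fails at this point, so it cannot hold for every real x for which both sides are defined.
(x+1)² = x² + 2x + 1 ≠ x² + 1 unless x = 0.

Conclusion: No, this is NOT an identity.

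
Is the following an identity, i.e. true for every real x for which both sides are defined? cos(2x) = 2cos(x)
Claim: cos(2x) = 2cos(x).
Test a specific point where both sides are defined: x = -π/2.
LHS = cos(2x) ≈ -1.0000
RHS = 2cos(x) ≈ 0.0000
Since -1.0000 ≠ 0.0000, the equation fails at this point, so it cannot hold for every real x for which both sides are defined.
The correct double-angle formula is cos(2x) = cos²x - sin²x.

Conclusion: No, this is NOT an identity.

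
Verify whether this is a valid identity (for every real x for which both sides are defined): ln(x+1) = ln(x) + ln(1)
Claim: ln(x+1) = ln(x) + ln(1).
Test a specific point where both sides are defined: x = 1/2.
LHS = ln(x+1) ≈ 0.4055
RHS = ln(x) + ln(1) ≈ -0.6931
Since 0.4055 ≠ -0.6931, the equation fails at this point, so it cannot hold for every real x for which both sides are defined.
ln(1) = 0, so the right side is just ln(x), which differs from ln(x+1).

Conclusion: No, this is NOT an identity.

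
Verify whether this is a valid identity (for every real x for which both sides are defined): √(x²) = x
Claim: √(x²) = x.
Test a specific point where both sides are defined: x = -1.
LHS = √(x²) ≈ 1.0000
RHS = x ≈ -1.0000
Since 1.0000 ≠ -1.0000, the equation fails at this point, so it cannot hold for every real x for which both sides are defined.
√(x²) = |x|, which differs from x whenever x < 0 (both sides are defined for every real x).

Conclusion: No, this is NOT an identity.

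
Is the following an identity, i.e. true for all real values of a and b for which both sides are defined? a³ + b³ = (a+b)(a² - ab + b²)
Claim: a³ + b³ = (a+b)(a² - ab + b²).
Reasoning: Expand the right side: (a+b)(a² - ab + b²) = a³ - a²b + ab² + a²b - ab² + b³ = a³ + b³ (the middle terms cancel in pairs).
So the two sides agree for all real values of a and b for which both sides are defined.

Conclusion: Yes, this is an identity.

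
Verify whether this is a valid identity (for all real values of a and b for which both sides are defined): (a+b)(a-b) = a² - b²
Claim: (a+b)(a-b) = a² - b².
Reasoning: Expand: (a+b)(a-b) = a² - ab + ba - b² = a² - b² (the cross terms cancel).
So the two sides agree for all real values of a and b for which both sides are defined.

Conclusion: Yes, this is an identity.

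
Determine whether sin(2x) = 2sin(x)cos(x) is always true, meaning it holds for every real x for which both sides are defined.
Yes, this is an identity.

Claim: sin(2x) = 2sin(x)cos(x).
Reasoning: Put y = x in the addition formula sin(x+y) = sin(x)cos(y) + cos(x)sin(y): sin(2x) = sin(x)cos(x) + cos(x)sin(x) = 2sin(x)cos(x).
So the two sides agree for every real x for which both sides are defined.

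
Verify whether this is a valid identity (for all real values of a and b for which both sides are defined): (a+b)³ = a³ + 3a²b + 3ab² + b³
Claim: (a+b)³ = a³ + 3a²b + 3ab² + b³.
Reasoning: (a+b)³ = (a+b)(a+b)² = (a+b)(a² + 2ab + b²) = a³ + 2a²b + ab² + a²b + 2ab² + b³ = a³ + 3a²b + 3ab² + b³.
So the two sides agree for all real values of a and b for which both sides are defined.

Conclusion: Yes, this is an identity.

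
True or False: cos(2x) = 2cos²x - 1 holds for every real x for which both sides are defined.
True.

Claim: cos(2x) = 2cos²x - 1.
Reasoning: cos(2x) = cos²x - sin²x. Replace sin²x by 1 - cos²x: cos²x - (1 - cos²x) = 2cos²x - 1.
So the two sides agree for every real x for which both sides are defined.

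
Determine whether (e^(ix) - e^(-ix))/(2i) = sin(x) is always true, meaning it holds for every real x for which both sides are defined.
Yes, this is an identity.

Claim: (e^(ix) - e^(-ix))/(2i) = sin(x).
Reasoning: By Euler's formula e^(ix) = cos(x) + i·sin(x) and e^(-ix) = cos(x) - i·sin(x). Subtracting cancels the cosine terms: e^(ix) - e^(-ix) = 2i·sin(x); divide by 2i.
So the two sides agree for every real x for which both sides are defined.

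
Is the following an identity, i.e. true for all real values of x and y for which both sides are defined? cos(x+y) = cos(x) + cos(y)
Claim: cos(x+y) = cos(x) + cos(y).
Test a specific point where both sides are defined: x = π/2, y = π.
LHS = cos(x+y) ≈ 0.0000
RHS = cos(x) + cos(y) ≈ -1.0000
Since 0.0000 ≠ -1.0000, the equation fails at this point, so it cannot hold for all real values of x and y for which both sides are defined.
The correct expansion is cos(x+y) = cos(x)cos(y) - sin(x)sin(y); cosine is not additive.

Conclusion: No, this is NOT an identity.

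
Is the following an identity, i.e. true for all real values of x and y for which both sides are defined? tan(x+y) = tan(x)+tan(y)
Claim: tan(x+y) = tan(x)+tan(y).
Test a specific point where both sides are defined: x = -π/4, y = -π/3.
LHS = tan(x+y) ≈ 3.7321
RHS = tan(x)+tan(y) ≈ -2.7321
Since 3.7321 ≠ -2.7321, the equation fails at this point, so it cannot hold for all real values of x and y for which both sides are defined.
The correct formula is tan(x+y) = (tan(x) + tan(y))/(1 - tan(x)tan(y)).

Conclusion: No, this is NOT an identity.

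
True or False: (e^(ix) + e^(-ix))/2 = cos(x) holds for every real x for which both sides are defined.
True.

Claim: (e^(ix) + e^(-ix))/2 = cos(x).
Reasoning: By Euler's formula e^(ix) = cos(x) + i·sin(x) and e^(-ix) = cos(x) - i·sin(x). Adding cancels the sine terms: e^(ix) + e^(-ix) = 2cos(x); divide by 2.
So the two sides agree for every real x for which both sides are defined.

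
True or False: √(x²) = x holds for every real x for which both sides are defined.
Claim: √(x²) = x.
Test a specific point where both sides are defined: x = -3.
LHS = √(x²) ≈ 3.0000
RHS = x ≈ -3.0000
Since 3.0000 ≠ -3.0000, the equation fails at this point, so it cannot hold for every real x for which both sides are defined.
√(x²) = |x|, which differs from x whenever x < 0 (both sides are defined for every real x).

Conclusion: False.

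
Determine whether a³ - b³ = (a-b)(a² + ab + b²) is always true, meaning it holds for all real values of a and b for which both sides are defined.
Claim: a³ - b³ = (a-b)(a² + ab + b²).
Reasoning: Expand the right side: (a-b)(a² + ab + b²) = a³ + a²b + ab² - a²b - ab² - b³ = a³ - b³ (the middle terms cancel in pairs).
So the two sides agree for all real values of a and b for which both sides are defined.

Conclusion: Yes, this is an identity.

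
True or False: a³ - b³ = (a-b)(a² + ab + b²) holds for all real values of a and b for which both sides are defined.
True.

Claim: a³ - b³ = (a-b)(a² + ab + b²).
Reasoning: Expand the right side: (a-b)(a² + ab + b²) = a³ + a²b + ab² - a²b - ab² - b³ = a³ - b³ (the middle terms cancel in pairs).
So the two sides agree for all real values of a and b for which both sides are defined.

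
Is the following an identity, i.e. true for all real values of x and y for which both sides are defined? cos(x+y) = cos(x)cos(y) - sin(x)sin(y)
Claim: cos(x+y) = cos(x)cos(y) - sin(x)sin(y).
Reasoning: By Euler's formula e^(i(x+y)) = e^(ix)·e^(iy) = (cos x + i·sin x)(cos y + i·sin y). The real part of the left side is cos(x+y); the real part of the product is cos(x)cos(y) - sin(x)sin(y) (since i·i = -1).
So the two sides agree for all real values of x and y for which both sides are defined.

Conclusion: Yes, this is an identity.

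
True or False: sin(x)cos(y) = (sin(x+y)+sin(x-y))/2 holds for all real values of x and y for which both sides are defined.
Claim: sin(x)cos(y) = (sin(x+y)+sin(x-y))/2.
Reasoning: sin(x+y) = sin(x)cos(y) + cos(x)sin(y) and sin(x-y) = sin(x)cos(y) - cos(x)sin(y). Adding, sin(x+y) + sin(x-y) = 2sin(x)cos(y); divide by 2.
So the two sides agree for all real values of x and y for which both sides are defined.

Conclusion: True.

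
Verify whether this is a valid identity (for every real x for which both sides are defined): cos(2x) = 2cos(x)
Claim: cos(2x) = 2cos(x).
Test a specific point where both sides are defined: x = 3π/4.
LHS = cos(2x) ≈ 0.0000
RHS = 2cos(x) ≈ -1.4142
Since 0.0000 ≠ -1.4142, the equation fails at this point, so it cannot hold for every real x for which both sides are defined.
The correct double-angle formula is cos(2x) = cos²x - sin²x.

Conclusion: No, this is NOT an identity.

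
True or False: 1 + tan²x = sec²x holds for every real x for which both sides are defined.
True.

Claim: 1 + tan²x = sec²x.
Reasoning: Start from sin²x + cos²x = 1 and divide every term by cos²x (allowed wherever tan x and sec x are defined): tan²x + 1 = 1/cos²x = sec²x.
So the two sides agree for every real x for which both sides are defined.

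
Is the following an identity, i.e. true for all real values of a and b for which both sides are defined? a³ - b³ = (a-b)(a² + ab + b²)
Yes, this is an identity.

Claim: a³ - b³ = (a-b)(a² + ab + b²).
Reasoning: Expand the right side: (a-b)(a² + ab + b²) = a³ + a²b + ab² - a²b - ab² - b³ = a³ - b³ (the middle terms cancel in pairs).
So the two sides agree for all real values of a and b for which both sides are defined.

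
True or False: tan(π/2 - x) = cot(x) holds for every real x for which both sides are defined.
True.

Claim: tan(π/2 - x) = cot(x).
Reasoning: tan(π/2 - x) = sin(π/2 - x)/cos(π/2 - x) = cos(x)/sin(x) = cot(x), using the cofunction identities sin(π/2 - x) = cos(x) and cos(π/2 - x) = sin(x).
So the two sides agree for every real x for which both sides are defined.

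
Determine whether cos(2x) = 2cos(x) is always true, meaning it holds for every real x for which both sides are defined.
No, this is NOT an identity.

Claim: cos(2x) = 2cos(x).
Test a specific point where both sides are defined: x = 3π/4.
LHS = cos(2x) ≈ 0.0000
RHS = 2cos(x) ≈ -1.4142
Since 0.0000 ≠ -1.4142, the equation fails at this point, so it cannot hold for every real x for which both sides are defined.
The correct double-angle formula is cos(2x) = cos²x - sin²x.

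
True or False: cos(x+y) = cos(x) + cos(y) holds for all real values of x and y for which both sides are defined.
False.

Claim: cos(x+y) = cos(x) + cos(y).
Test a specific point where both sides are defined: x = π/3, y = -π/6.
LHS = cos(x+y) ≈ 0.8660
RHS = cos(x) + cos(y) ≈ 1.3660
Since 0.8660 ≠ 1.3660, the equation fails at this point, so it cannot hold for all real values of x and y for which both sides are defined.
The correct expansion is cos(x+y) = cos(x)cos(y) - sin(x)sin(y); cosine is not additive.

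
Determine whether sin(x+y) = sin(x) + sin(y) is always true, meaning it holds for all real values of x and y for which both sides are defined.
No, this is NOT an identity.

Claim: sin(x+y) = sin(x) + sin(y).
Test a specific point where both sides are defined: x = π/6, y = -π/4.
LHS = sin(x+y) ≈ -0.2588
RHS = sin(x) + sin(y) ≈ -0.2071
Since -0.2588 ≠ -0.2071, the equation fails at this point, so it cannot hold for all real values of x and y for which both sides are defined.
The correct expansion is sin(x+y) = sin(x)cos(y) + cos(x)sin(y); sine is not additive.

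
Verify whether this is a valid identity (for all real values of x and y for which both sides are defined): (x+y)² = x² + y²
Claim: (x+y)² = x² + y².
Test a specific point where both sides are defined: x = 3/2, y = -1.
LHS = (x+y)² ≈ 0.2500
RHS = x² + y² ≈ 3.2500
Since 0.2500 ≠ 3.2500, the equation fails at this point, so it cannot hold for all real values of x and y for which both sides are defined.
The correct expansion is (x+y)² = x² + 2xy + y²; the cross term 2xy is missing.

Conclusion: No, this is NOT an identity.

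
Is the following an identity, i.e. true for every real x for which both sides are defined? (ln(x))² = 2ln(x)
No, this is NOT an identity.

Claim: (ln(x))² = 2ln(x).
Test a specific point where both sides are defined: x = 3.
LHS = (ln(x))² ≈ 1.2069
RHS = 2ln(x) ≈ 2.1972
Since 1.2069 ≠ 2.1972, the equation fails at this point, so it cannot hold for every real x for which both sides are defined.
2ln(x) equals ln(x²), which is not the same as (ln x)².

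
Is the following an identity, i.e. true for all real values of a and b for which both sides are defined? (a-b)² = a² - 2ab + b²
Claim: (a-b)² = a² - 2ab + b².
Reasoning: Expand: (a-b)² = (a-b)(a-b) = a·a - a·b - b·a + b·b = a² - 2ab + b².
So the two sides agree for all real values of a and b for which both sides are defined.

Conclusion: Yes, this is an identity.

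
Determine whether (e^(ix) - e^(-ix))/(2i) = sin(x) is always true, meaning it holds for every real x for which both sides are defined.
Yes, this is an identity.

Claim: (e^(ix) - e^(-ix))/(2i) = sin(x).
Reasoning: By Euler's formula e^(ix) = cos(x) + i·sin(x) and e^(-ix) = cos(x) - i·sin(x). Subtracting cancels the cosine terms: e^(ix) - e^(-ix) = 2i·sin(x); divide by 2i.
So the two sides agree for every real x for which both sides are defined.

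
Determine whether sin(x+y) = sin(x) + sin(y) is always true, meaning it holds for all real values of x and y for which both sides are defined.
Claim: sin(x+y) = sin(x) + sin(y).
Test a specific point where both sides are defined: x = 2π/3, y = π/2.
LHS = sin(x+y) ≈ -0.5000
RHS = sin(x) + sin(y) ≈ 1.8660
Since -0.5000 ≠ 1.8660, the equation fails at this point, so it cannot hold for all real values of x and y for which both sides are defined.
The correct expansion is sin(x+y) = sin(x)cos(y) + cos(x)sin(y); sine is not additive.

Conclusion: No, this is NOT an identity.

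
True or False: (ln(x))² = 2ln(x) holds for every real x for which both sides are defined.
False.

Claim: (ln(x))² = 2ln(x).
Test a specific point where both sides are defined: x = 1/2.
LHS = (ln(x))² ≈ 0.4805
RHS = 2ln(x) ≈ -1.3863
Since 0.4805 ≠ -1.3863, the equation fails at this point, so it cannot hold for every real x for which both sides are defined.
2ln(x) equals ln(x²), which is not the same as (ln x)².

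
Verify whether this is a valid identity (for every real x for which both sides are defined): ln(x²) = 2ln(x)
Yes, this is an identity.

Claim: ln(x²) = 2ln(x).
Reasoning: The right side requires x > 0. For x > 0, x² = (e^(ln x))² = e^(2ln x), so ln(x²) = 2ln(x). (For x < 0 the right side is undefined, so those values are outside the claim.)
So the two sides agree for every real x for which both sides are defined.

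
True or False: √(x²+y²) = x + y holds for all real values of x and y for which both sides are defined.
Claim: √(x²+y²) = x + y.
Test a specific point where both sides are defined: x = 1, y = 1.
LHS = √(x²+y²) ≈ 1.4142
RHS = x + y ≈ 2.0000
Since 1.4142 ≠ 2.0000, the equation fails at this point, so it cannot hold for all real values of x and y for which both sides are defined.
(x+y)² = x² + 2xy + y², not x² + y², so the square root does not split this way.

Conclusion: False.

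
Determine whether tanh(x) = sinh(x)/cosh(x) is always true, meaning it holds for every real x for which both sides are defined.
Yes, this is an identity.

Claim: tanh(x) = sinh(x)/cosh(x).
Reasoning: tanh(x) is defined as sinh(x)/cosh(x) = (e^x - e^-x)/(e^x + e^-x); cosh(x) ≥ 1 is never zero, so this holds for every real x.
So the two sides agree for every real x for which both sides are defined.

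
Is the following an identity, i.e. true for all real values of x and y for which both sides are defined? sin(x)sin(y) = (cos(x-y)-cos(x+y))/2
Yes, this is an identity.

Claim: sin(x)sin(y) = (cos(x-y)-cos(x+y))/2.
Reasoning: cos(x-y) = cos(x)cos(y) + sin(x)sin(y) and cos(x+y) = cos(x)cos(y) - sin(x)sin(y). Subtracting, cos(x-y) - cos(x+y) = 2sin(x)sin(y); divide by 2.
So the two sides agree for all real values of x and y for which both sides are defined.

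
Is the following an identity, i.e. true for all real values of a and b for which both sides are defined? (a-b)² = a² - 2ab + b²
Claim: (a-b)² = a² - 2ab + b².
Reasoning: Expand: (a-b)² = (a-b)(a-b) = a·a - a·b - b·a + b·b = a² - 2ab + b².
So the two sides agree for all real values of a and b for which both sides are defined.

Conclusion: Yes, this is an identity.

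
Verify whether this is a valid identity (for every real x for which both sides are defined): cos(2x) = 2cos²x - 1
Yes, this is an identity.

Claim: cos(2x) = 2cos²x - 1.
Reasoning: cos(2x) = cos²x - sin²x. Replace sin²x by 1 - cos²x: cos²x - (1 - cos²x) = 2cos²x - 1.
So the two sides agree for every real x for which both sides are defined.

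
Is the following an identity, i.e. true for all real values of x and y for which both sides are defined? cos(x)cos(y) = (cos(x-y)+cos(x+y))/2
Yes, this is an identity.

Claim: cos(x)cos(y) = (cos(x-y)+cos(x+y))/2.
Reasoning: cos(x-y) = cos(x)cos(y) + sin(x)sin(y) and cos(x+y) = cos(x)cos(y) - sin(x)sin(y). Adding, cos(x-y) + cos(x+y) = 2cos(x)cos(y); divide by 2.
So the two sides agree for all real values of x and y for which both sides are defined.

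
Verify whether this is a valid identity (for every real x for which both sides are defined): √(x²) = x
Claim: √(x²) = x.
Test a specific point where both sides are defined: x = -3.
LHS = √(x²) ≈ 3.0000
RHS = x ≈ -3.0000
Since 3.0000 ≠ -3.0000, the equation fails at this point, so it cannot hold for every real x for which both sides are defined.
√(x²) = |x|, which differs from x whenever x < 0 (both sides are defined for every real x).

Conclusion: No, this is NOT an identity.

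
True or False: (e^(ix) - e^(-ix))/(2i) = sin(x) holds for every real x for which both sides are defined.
Claim: (e^(ix) - e^(-ix))/(2i) = sin(x).
Reasoning: By Euler's formula e^(ix) = cos(x) + i·sin(x) and e^(-ix) = cos(x) - i·sin(x). Subtracting cancels the cosine terms: e^(ix) - e^(-ix) = 2i·sin(x); divide by 2i.
So the two sides agree for every real x for which both sides are defined.

Conclusion: True.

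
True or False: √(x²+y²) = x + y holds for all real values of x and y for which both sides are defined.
Claim: √(x²+y²) = x + y.
Test a specific point where both sides are defined: x = 3, y = 1/2.
LHS = √(x²+y²) ≈ 3.0414
RHS = x + y ≈ 3.5000
Since 3.0414 ≠ 3.5000, the equation fails at this point, so it cannot hold for all real values of x and y for which both sides are defined.
(x+y)² = x² + 2xy + y², not x² + y², so the square root does not split this way.

Conclusion: False.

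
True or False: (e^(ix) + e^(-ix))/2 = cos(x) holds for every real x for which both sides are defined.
Claim: (e^(ix) + e^(-ix))/2 = cos(x).
Reasoning: By Euler's formula e^(ix) = cos(x) + i·sin(x) and e^(-ix) = cos(x) - i·sin(x). Adding cancels the sine terms: e^(ix) + e^(-ix) = 2cos(x); divide by 2.
So the two sides agree for every real x for which both sides are defined.

Conclusion: True.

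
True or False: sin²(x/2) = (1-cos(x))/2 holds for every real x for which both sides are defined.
Claim: sin²(x/2) = (1-cos(x))/2.
Reasoning: Use cos(2θ) = 1 - 2sin²θ with θ = x/2: cos(x) = 1 - 2sin²(x/2). Solving for sin²(x/2) gives (1 - cos(x))/2.
So the two sides agree for every real x for which both sides are defined.

Conclusion: True.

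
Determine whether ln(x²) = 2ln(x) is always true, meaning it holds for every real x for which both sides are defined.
Claim: ln(x²) = 2ln(x).
Reasoning: The right side requires x > 0. For x > 0, x² = (e^(ln x))² = e^(2ln x), so ln(x²) = 2ln(x). (For x < 0 the right side is undefined, so those values are outside the claim.)
So the two sides agree for every real x for which both sides are defined.

Conclusion: Yes, this is an identity.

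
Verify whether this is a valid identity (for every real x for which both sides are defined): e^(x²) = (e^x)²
No, this is NOT an identity.

Claim: e^(x²) = (e^x)².
Test a specific point where both sides are defined: x = 1.
LHS = e^(x²) ≈ 2.7183
RHS = (e^x)² ≈ 7.3891
Since 2.7183 ≠ 7.3891, the equation fails at this point, so it cannot hold for every real x for which both sides are defined.
(e^x)² = e^(2x), and 2x ≠ x² in general.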